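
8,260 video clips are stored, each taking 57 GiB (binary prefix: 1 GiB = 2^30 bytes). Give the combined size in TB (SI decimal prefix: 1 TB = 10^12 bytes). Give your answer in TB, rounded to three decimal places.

Total = 8,260 × 57 GiB = 470,820 GiB
= 470,820 × 1,073,741,824 bytes = 505,539,125,575,680 bytes
1 TB = 1,000,000,000,000 bytes
505,539,125,575,680 / 1,000,000,000,000 = 505.539 TB

505.539 TB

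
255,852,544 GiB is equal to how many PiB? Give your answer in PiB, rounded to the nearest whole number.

255,852,544 GiB × 1,073,741,824 bytes/GiB = 274,719,577,269,600,256 bytes
1 PiB = 1,125,899,906,842,624 bytes
274,719,577,269,600,256 / 1,125,899,906,842,624 = 244 PiB

244 PiB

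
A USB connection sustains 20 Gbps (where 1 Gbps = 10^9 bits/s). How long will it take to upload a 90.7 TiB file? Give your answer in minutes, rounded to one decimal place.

664.8 minutes

90.7 TiB = 99,725,704,639,283.2 bytes = 797,805,637,114,265.6 bits
20 Gbps = 20,000,000,000 bits/s
time = 797,805,637,114,265.6 / 20,000,000,000 = 39,890.28 s
39,890.28 s / 60 = 664.8 minutes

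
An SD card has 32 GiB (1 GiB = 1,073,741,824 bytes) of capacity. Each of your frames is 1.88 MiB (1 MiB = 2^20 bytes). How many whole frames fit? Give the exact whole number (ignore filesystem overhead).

17,429

Capacity: 32 GiB = 34,359,738,368 bytes
Per item: 1.88 MiB = 1,971,322.88 bytes
⌊34,359,738,368 / 1,971,322.88⌋ = 17,429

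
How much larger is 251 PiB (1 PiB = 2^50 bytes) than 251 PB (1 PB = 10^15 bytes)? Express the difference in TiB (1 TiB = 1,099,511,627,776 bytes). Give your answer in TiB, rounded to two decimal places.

28,740.83 TiB

251 PiB = 251 × 1,125,899,906,842,624 = 282,600,876,617,498,624 bytes
251 PB = 251 × 1,000,000,000,000,000 = 251,000,000,000,000,000 bytes
difference = 31,600,876,617,498,624 bytes
31,600,876,617,498,624 / 1,099,511,627,776 = 28,740.83 TiB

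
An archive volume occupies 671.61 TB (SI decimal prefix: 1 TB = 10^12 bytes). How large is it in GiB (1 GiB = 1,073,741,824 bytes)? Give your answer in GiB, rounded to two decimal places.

671.61 TB × 1,000,000,000,000 bytes/TB = 671,610,000,000,000 bytes
1 GiB = 2^30 bytes = 1,073,741,824 bytes
671,610,000,000,000 / 1,073,741,824 = 625,485.55 GiB

625,485.55 GiB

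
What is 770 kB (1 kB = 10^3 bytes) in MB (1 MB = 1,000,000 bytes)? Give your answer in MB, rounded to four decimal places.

0.7700 MB

770 kB = 770 × 10^3 bytes = 770,000 bytes
1 MB = 10^6 bytes = 1,000,000 bytes
770,000 / 1,000,000 = 0.7700 MB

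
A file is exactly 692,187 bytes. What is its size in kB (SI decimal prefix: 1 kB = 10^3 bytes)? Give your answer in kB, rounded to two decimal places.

692,187 bytes given.
1 kB = 10^3 bytes = 1,000 bytes
692,187 / 1,000 = 692.19 kB

692.19 kB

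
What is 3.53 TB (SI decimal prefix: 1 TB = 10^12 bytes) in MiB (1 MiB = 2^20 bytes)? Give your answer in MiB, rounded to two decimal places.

3.53 TB × 1,000,000,000,000 bytes/TB = 3,530,000,000,000 bytes
1 MiB = 2^20 bytes = 1,048,576 bytes
3,530,000,000,000 / 1,048,576 = 3,366,470.34 MiB

3,366,470.34 MiB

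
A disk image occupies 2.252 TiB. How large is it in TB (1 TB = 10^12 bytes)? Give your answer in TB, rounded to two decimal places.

2.48 TB

2.252 TiB × 1,099,511,627,776 bytes/TiB = 2,476,100,185,751.552 bytes
1 TB = 1,000,000,000,000 bytes
2,476,100,185,751.552 / 1,000,000,000,000 = 2.48 TB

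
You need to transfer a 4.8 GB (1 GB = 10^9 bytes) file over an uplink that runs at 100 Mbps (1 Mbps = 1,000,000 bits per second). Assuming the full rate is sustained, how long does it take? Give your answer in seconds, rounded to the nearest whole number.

4.8 GB = 4,800,000,000 bytes = 38,400,000,000 bits
100 Mbps = 100,000,000 bits/s
time = 38,400,000,000 / 100,000,000 = 384 s

384 seconds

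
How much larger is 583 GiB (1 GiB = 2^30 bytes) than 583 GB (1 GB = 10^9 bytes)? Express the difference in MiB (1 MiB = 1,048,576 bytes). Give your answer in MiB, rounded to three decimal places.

583 GiB = 583 × 1,073,741,824 = 625,991,483,392 bytes
583 GB = 583 × 1,000,000,000 = 583,000,000,000 bytes
difference = 42,991,483,392 bytes
42,991,483,392 / 1,048,576 = 40,999.874 MiB

40,999.874 MiB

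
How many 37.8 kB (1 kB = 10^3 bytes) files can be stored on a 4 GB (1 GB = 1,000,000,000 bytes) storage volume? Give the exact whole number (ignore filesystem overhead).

Capacity: 4 GB = 4,000,000,000 bytes
Per item: 37.8 kB = 37,800 bytes
⌊4,000,000,000 / 37,800⌋ = 105,820

105,820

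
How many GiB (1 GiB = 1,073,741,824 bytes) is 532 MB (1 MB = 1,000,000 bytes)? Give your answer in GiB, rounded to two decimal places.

0.50 GiB

532 MB = 532 × 10^6 bytes = 532,000,000 bytes
1 GiB = 1,073,741,824 bytes
532,000,000 / 1,073,741,824 = 0.50 GiB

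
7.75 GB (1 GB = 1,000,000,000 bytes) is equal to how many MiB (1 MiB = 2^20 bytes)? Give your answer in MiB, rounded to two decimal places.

7.75 GB = 7.75 × 10^9 bytes = 7,750,000,000 bytes
1 MiB = 2^20 bytes = 1,048,576 bytes
7,750,000,000 / 1,048,576 = 7,390.98 MiB

7,390.98 MiB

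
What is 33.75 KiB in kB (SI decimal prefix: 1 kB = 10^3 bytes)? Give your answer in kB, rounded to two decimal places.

33.75 KiB × 1,024 bytes/KiB = 34,560 bytes
1 kB = 10^3 bytes = 1,000 bytes
34,560 / 1,000 = 34.56 kB

34.56 kB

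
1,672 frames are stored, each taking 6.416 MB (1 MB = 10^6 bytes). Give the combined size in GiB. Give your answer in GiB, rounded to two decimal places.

9.99 GiB

Total = 1,672 × 6.416 MB = 10727.552 MB
= 10727.552 × 1,000,000 bytes = 10,727,552,000 bytes
1 GiB = 1,073,741,824 bytes
10,727,552,000 / 1,073,741,824 = 9.99 GiB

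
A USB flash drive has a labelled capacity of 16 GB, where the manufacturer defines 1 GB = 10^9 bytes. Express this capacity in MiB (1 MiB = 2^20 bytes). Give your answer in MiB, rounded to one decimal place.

16 GB = 16 × 10^9 bytes = 16,000,000,000 bytes
1 MiB = 1,048,576 bytes
16,000,000,000 / 1,048,576 = 15,258.8 MiB

15,258.8 MiB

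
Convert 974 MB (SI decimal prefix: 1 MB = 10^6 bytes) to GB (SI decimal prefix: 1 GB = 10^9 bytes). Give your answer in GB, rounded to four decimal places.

0.9740 GB

974 MB × 1,000,000 bytes/MB = 974,000,000 bytes
1 GB = 1,000,000,000 bytes
974,000,000 / 1,000,000,000 = 0.9740 GB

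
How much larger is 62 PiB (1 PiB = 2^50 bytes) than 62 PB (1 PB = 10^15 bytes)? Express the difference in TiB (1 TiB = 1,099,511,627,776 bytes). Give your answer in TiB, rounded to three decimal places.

7,099.328 TiB

62 PiB = 62 × 1,125,899,906,842,624 = 69,805,794,224,242,688 bytes
62 PB = 62 × 1,000,000,000,000,000 = 62,000,000,000,000,000 bytes
difference = 7,805,794,224,242,688 bytes
7,805,794,224,242,688 / 1,099,511,627,776 = 7,099.328 TiB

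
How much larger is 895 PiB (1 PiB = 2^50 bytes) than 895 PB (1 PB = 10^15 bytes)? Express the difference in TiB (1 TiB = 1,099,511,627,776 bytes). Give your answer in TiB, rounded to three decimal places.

895 PiB = 895 × 1,125,899,906,842,624 = 1,007,680,416,624,148,480 bytes
895 PB = 895 × 1,000,000,000,000,000 = 895,000,000,000,000,000 bytes
difference = 112,680,416,624,148,480 bytes
112,680,416,624,148,480 / 1,099,511,627,776 = 102,482.242 TiB

102,482.242 TiB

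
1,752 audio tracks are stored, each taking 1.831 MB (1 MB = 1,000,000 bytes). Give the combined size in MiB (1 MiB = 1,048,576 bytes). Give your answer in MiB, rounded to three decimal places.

3,059.303 MiB

Total = 1,752 × 1.831 MB = 3207.912 MB
= 3207.912 × 1,000,000 bytes = 3,207,912,000 bytes
1 MiB = 1,048,576 bytes
3,207,912,000 / 1,048,576 = 3,059.303 MiB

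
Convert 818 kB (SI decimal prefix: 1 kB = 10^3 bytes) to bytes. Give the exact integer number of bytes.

818,000 bytes

818 × 1,000 = 818,000 bytes  (1 kB = 10^3 bytes)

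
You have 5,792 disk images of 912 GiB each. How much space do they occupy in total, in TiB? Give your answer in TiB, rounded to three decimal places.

5,158.500 TiB

Total = 5,792 × 912 GiB = 5,282,304 GiB
= 5,282,304 × 1,073,741,824 bytes = 5,671,830,731,882,496 bytes
1 TiB = 1,099,511,627,776 bytes
5,671,830,731,882,496 / 1,099,511,627,776 = 5,158.500 TiB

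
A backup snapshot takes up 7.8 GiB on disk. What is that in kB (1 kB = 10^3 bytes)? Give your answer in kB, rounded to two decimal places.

8,375,186.23 kB

7.8 GiB = 7.8 × 2^30 bytes = 8,375,186,227.2 bytes
1 kB = 1,000 bytes
8,375,186,227.2 / 1,000 = 8,375,186.23 kB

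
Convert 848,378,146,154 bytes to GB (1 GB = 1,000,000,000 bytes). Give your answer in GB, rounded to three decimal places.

848,378,146,154 bytes given.
1 GB = 10^9 bytes = 1,000,000,000 bytes
848,378,146,154 / 1,000,000,000 = 848.378 GB

848.378 GB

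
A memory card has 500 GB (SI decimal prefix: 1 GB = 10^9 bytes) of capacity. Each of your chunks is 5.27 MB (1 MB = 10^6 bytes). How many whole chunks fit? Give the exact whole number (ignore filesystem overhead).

Capacity: 500 GB = 500,000,000,000 bytes
Per item: 5.27 MB = 5,270,000 bytes
⌊500,000,000,000 / 5,270,000⌋ = 94,876

94,876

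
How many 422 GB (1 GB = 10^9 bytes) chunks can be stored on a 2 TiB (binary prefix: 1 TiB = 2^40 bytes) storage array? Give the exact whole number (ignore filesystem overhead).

Capacity: 2 TiB = 2,199,023,255,552 bytes
Per item: 422 GB = 422,000,000,000 bytes
⌊2,199,023,255,552 / 422,000,000,000⌋ = 5

5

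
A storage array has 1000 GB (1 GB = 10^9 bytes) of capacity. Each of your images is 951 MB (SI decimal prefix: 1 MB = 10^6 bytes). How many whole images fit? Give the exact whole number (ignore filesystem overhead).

1,051

Capacity: 1000 GB = 1,000,000,000,000 bytes
Per item: 951 MB = 951,000,000 bytes
⌊1,000,000,000,000 / 951,000,000⌋ = 1,051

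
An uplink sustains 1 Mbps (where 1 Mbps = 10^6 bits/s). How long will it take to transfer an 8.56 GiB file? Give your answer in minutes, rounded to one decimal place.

8.56 GiB = 9,191,230,013.44 bytes = 73,529,840,107.52 bits
1 Mbps = 1,000,000 bits/s
time = 73,529,840,107.52 / 1,000,000 = 73,529.84 s
73,529.84 s / 60 = 1,225.5 minutes

1,225.5 minutes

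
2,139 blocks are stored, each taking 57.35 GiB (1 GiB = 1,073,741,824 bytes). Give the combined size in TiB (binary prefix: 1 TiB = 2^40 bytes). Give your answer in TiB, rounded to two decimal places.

119.80 TiB

Total = 2,139 × 57.35 GiB = 122671.65 GiB
= 122671.65 × 1,073,741,824 bytes = 131,717,681,224,089.6 bytes
1 TiB = 1,099,511,627,776 bytes
131,717,681,224,089.6 / 1,099,511,627,776 = 119.80 TiB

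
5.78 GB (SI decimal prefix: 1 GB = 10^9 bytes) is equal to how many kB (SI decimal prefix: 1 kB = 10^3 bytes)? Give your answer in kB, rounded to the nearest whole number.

5,780,000 kB

5.78 GB = 5.78 × 10^9 bytes = 5,780,000,000 bytes
1 kB = 1,000 bytes
5,780,000,000 / 1,000 = 5,780,000 kB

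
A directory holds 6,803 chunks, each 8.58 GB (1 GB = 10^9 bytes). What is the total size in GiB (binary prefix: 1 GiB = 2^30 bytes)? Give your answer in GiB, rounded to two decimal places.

54,361.06 GiB

Total = 6,803 × 8.58 GB = 58369.74 GB
= 58369.74 × 1,000,000,000 bytes = 58,369,740,000,000 bytes
1 GiB = 1,073,741,824 bytes
58,369,740,000,000 / 1,073,741,824 = 54,361.06 GiB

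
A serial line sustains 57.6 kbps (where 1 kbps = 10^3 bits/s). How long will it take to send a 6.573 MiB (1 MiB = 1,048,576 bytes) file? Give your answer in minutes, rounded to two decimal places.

6.573 MiB = 6,892,290.048 bytes = 55,138,320.384 bits
57.6 kbps = 57,600 bits/s
time = 55,138,320.384 / 57,600 = 957.263 s
957.263 s / 60 = 15.95 minutes

15.95 minutes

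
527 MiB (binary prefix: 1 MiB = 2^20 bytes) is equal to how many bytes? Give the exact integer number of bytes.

527 × 1,048,576 = 552,599,552 bytes  (1 MiB = 2^20 bytes)

552,599,552 bytes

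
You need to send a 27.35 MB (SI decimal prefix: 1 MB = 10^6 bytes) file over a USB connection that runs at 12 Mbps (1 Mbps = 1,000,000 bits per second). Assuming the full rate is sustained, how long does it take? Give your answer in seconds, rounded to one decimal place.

27.35 MB = 27,350,000 bytes = 218,800,000 bits
12 Mbps = 12,000,000 bits/s
time = 218,800,000 / 12,000,000 = 18.2 s

18.2 seconds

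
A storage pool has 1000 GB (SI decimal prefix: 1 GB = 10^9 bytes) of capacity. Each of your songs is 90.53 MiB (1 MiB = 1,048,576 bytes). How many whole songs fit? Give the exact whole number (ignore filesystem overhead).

10,534

Capacity: 1000 GB = 1,000,000,000,000 bytes
Per item: 90.53 MiB = 94,927,585.28 bytes
⌊1,000,000,000,000 / 94,927,585.28⌋ = 10,534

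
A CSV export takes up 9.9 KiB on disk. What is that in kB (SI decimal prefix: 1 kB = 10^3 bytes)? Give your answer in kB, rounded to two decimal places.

10.14 kB

9.9 KiB × 1,024 bytes/KiB = 10,137.6 bytes
1 kB = 10^3 bytes = 1,000 bytes
10,137.6 / 1,000 = 10.14 kB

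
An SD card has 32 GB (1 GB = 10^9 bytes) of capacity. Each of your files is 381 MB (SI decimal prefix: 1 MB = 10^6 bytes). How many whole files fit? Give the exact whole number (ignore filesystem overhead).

83

Capacity: 32 GB = 32,000,000,000 bytes
Per item: 381 MB = 381,000,000 bytes
⌊32,000,000,000 / 381,000,000⌋ = 83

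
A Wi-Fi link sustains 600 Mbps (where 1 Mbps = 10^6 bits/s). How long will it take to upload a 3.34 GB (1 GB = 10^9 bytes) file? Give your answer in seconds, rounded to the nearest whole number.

45 seconds

3.34 GB = 3,340,000,000 bytes = 26,720,000,000 bits
600 Mbps = 600,000,000 bits/s
time = 26,720,000,000 / 600,000,000 = 45 s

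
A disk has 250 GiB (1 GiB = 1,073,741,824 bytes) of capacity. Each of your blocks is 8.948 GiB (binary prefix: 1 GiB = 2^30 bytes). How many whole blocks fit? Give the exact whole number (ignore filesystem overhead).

Capacity: 250 GiB = 268,435,456,000 bytes
Per item: 8.948 GiB = 9,607,841,841.152 bytes
⌊268,435,456,000 / 9,607,841,841.152⌋ = 27

27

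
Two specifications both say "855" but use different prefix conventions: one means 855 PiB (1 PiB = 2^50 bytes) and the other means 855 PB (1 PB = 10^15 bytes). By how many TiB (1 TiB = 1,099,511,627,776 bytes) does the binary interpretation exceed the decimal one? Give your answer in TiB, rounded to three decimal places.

97,902.030 TiB

855 PiB = 855 × 1,125,899,906,842,624 = 962,644,420,350,443,520 bytes
855 PB = 855 × 1,000,000,000,000,000 = 855,000,000,000,000,000 bytes
difference = 107,644,420,350,443,520 bytes
107,644,420,350,443,520 / 1,099,511,627,776 = 97,902.030 TiB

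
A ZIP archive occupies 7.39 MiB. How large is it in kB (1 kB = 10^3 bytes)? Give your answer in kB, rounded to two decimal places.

7,748.98 kB

7.39 MiB = 7.39 × 2^20 bytes = 7,748,976.64 bytes
1 kB = 10^3 bytes = 1,000 bytes
7,748,976.64 / 1,000 = 7,748.98 kB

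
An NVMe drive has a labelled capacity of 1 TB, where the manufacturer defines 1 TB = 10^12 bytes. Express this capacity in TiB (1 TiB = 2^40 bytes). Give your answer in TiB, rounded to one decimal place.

0.9 TiB

1 TB = 1 × 10^12 bytes = 1,000,000,000,000 bytes
1 TiB = 1,099,511,627,776 bytes
1,000,000,000,000 / 1,099,511,627,776 = 0.9 TiB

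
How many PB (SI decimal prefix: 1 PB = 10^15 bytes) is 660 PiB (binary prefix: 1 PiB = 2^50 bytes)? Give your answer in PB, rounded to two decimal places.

743.09 PB

660 PiB = 660 × 2^50 bytes = 743,093,938,516,131,840 bytes
1 PB = 10^15 bytes = 1,000,000,000,000,000 bytes
743,093,938,516,131,840 / 1,000,000,000,000,000 = 743.09 PB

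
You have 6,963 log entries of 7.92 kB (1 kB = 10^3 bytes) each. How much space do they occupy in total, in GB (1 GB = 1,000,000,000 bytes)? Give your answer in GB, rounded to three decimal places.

Total = 6,963 × 7.92 kB = 55146.96 kB
= 55146.96 × 1,000 bytes = 55,146,960 bytes
1 GB = 1,000,000,000 bytes
55,146,960 / 1,000,000,000 = 0.055 GB

0.055 GB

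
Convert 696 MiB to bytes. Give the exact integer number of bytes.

729,808,896 bytes

696 × 1,048,576 = 729,808,896 bytes  (1 MiB = 2^20 bytes)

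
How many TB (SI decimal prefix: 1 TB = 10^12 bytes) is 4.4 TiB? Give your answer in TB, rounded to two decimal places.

4.84 TB

4.4 TiB × 1,099,511,627,776 bytes/TiB = 4,837,851,162,214.4 bytes
1 TB = 10^12 bytes = 1,000,000,000,000 bytes
4,837,851,162,214.4 / 1,000,000,000,000 = 4.84 TB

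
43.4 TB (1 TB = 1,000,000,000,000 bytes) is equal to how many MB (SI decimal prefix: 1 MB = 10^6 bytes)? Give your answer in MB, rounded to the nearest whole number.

43.4 TB × 1,000,000,000,000 bytes/TB = 43,400,000,000,000 bytes
1 MB = 10^6 bytes = 1,000,000 bytes
43,400,000,000,000 / 1,000,000 = 43,400,000 MB

43,400,000 MB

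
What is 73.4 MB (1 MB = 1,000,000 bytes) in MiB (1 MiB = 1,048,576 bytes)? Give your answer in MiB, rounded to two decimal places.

70.00 MiB

73.4 MB × 1,000,000 bytes/MB = 73,400,000 bytes
1 MiB = 2^20 bytes = 1,048,576 bytes
73,400,000 / 1,048,576 = 70.00 MiB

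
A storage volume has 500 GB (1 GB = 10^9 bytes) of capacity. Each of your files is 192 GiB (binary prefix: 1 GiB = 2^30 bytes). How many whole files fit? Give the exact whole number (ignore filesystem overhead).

Capacity: 500 GB = 500,000,000,000 bytes
Per item: 192 GiB = 206,158,430,208 bytes
⌊500,000,000,000 / 206,158,430,208⌋ = 2

2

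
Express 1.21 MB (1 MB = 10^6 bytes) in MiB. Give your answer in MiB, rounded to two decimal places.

1.15 MiB

1.21 MB × 1,000,000 bytes/MB = 1,210,000 bytes
1 MiB = 1,048,576 bytes
1,210,000 / 1,048,576 = 1.15 MiB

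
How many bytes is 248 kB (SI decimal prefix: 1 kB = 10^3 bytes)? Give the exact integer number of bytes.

248,000 bytes

248 × 1,000 = 248,000 bytes  (1 kB = 10^3 bytes)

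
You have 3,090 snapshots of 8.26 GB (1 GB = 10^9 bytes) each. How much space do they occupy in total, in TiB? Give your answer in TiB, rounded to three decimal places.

Total = 3,090 × 8.26 GB = 25523.4 GB
= 25523.4 × 1,000,000,000 bytes = 25,523,400,000,000 bytes
1 TiB = 1,099,511,627,776 bytes
25,523,400,000,000 / 1,099,511,627,776 = 23.213 TiB

23.213 TiB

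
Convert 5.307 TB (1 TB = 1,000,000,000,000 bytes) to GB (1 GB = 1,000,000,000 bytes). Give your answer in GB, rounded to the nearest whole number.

5.307 TB = 5.307 × 10^12 bytes = 5,307,000,000,000 bytes
1 GB = 10^9 bytes = 1,000,000,000 bytes
5,307,000,000,000 / 1,000,000,000 = 5,307 GB

5,307 GB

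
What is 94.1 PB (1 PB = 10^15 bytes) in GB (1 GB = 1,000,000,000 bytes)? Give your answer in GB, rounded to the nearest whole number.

94,100,000 GB

94.1 PB × 1,000,000,000,000,000 bytes/PB = 94,100,000,000,000,000 bytes
1 GB = 10^9 bytes = 1,000,000,000 bytes
94,100,000,000,000,000 / 1,000,000,000 = 94,100,000 GB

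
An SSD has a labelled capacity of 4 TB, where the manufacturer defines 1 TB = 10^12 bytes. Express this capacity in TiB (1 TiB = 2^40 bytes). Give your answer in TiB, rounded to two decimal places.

4 TB × 1,000,000,000,000 bytes/TB = 4,000,000,000,000 bytes
1 TiB = 1,099,511,627,776 bytes
4,000,000,000,000 / 1,099,511,627,776 = 3.64 TiB

3.64 TiB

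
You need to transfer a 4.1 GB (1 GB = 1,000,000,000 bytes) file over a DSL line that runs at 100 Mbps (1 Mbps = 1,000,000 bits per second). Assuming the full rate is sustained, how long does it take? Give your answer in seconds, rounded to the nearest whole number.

328 seconds

4.1 GB = 4,100,000,000 bytes = 32,800,000,000 bits
100 Mbps = 100,000,000 bits/s
time = 32,800,000,000 / 100,000,000 = 328 s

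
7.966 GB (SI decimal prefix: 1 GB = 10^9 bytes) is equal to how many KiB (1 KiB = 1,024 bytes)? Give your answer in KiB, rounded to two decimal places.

7,779,296.88 KiB

7.966 GB × 1,000,000,000 bytes/GB = 7,966,000,000 bytes
1 KiB = 2^10 bytes = 1,024 bytes
7,966,000,000 / 1,024 = 7,779,296.88 KiB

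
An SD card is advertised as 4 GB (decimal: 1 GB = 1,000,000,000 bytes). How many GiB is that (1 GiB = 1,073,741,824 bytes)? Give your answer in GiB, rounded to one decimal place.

3.7 GiB

4 GB × 1,000,000,000 bytes/GB = 4,000,000,000 bytes
1 GiB = 2^30 bytes = 1,073,741,824 bytes
4,000,000,000 / 1,073,741,824 = 3.7 GiB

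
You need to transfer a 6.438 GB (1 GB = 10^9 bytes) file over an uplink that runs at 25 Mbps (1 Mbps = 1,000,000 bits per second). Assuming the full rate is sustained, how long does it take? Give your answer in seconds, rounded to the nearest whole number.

6.438 GB = 6,438,000,000 bytes = 51,504,000,000 bits
25 Mbps = 25,000,000 bits/s
time = 51,504,000,000 / 25,000,000 = 2,060 s

2,060 seconds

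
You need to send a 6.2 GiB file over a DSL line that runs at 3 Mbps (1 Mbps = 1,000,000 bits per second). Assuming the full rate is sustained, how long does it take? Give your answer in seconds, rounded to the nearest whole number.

6.2 GiB = 6,657,199,308.8 bytes = 53,257,594,470.4 bits
3 Mbps = 3,000,000 bits/s
time = 53,257,594,470.4 / 3,000,000 = 17,753 s

17,753 seconds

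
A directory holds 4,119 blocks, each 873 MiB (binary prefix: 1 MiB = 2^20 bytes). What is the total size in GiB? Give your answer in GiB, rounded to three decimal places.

Total = 4,119 × 873 MiB = 3,595,887 MiB
= 3,595,887 × 1,048,576 bytes = 3,770,560,806,912 bytes
1 GiB = 1,073,741,824 bytes
3,770,560,806,912 / 1,073,741,824 = 3,511.608 GiB

3,511.608 GiB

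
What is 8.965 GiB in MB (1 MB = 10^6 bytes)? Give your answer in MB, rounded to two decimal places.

9,626.10 MB

8.965 GiB = 8.965 × 2^30 bytes = 9,626,095,452.16 bytes
1 MB = 1,000,000 bytes
9,626,095,452.16 / 1,000,000 = 9,626.10 MB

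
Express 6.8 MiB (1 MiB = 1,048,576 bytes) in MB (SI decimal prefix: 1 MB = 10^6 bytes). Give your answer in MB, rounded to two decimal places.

7.13 MB

6.8 MiB = 6.8 × 2^20 bytes = 7,130,316.8 bytes
1 MB = 1,000,000 bytes
7,130,316.8 / 1,000,000 = 7.13 MB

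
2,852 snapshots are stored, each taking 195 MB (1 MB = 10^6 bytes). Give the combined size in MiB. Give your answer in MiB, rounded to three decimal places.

Total = 2,852 × 195 MB = 556,140 MB
= 556,140 × 1,000,000 bytes = 556,140,000,000 bytes
1 MiB = 1,048,576 bytes
556,140,000,000 / 1,048,576 = 530,376.434 MiB

530,376.434 MiB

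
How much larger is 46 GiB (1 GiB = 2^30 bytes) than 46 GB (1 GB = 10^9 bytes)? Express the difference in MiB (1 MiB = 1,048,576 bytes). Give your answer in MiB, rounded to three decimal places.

3,234.981 MiB

46 GiB = 46 × 1,073,741,824 = 49,392,123,904 bytes
46 GB = 46 × 1,000,000,000 = 46,000,000,000 bytes
difference = 3,392,123,904 bytes
3,392,123,904 / 1,048,576 = 3,234.981 MiB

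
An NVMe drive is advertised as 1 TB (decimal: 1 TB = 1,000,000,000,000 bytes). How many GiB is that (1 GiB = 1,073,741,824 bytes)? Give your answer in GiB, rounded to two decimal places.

1 TB = 1 × 10^12 bytes = 1,000,000,000,000 bytes
1 GiB = 1,073,741,824 bytes
1,000,000,000,000 / 1,073,741,824 = 931.32 GiB

931.32 GiB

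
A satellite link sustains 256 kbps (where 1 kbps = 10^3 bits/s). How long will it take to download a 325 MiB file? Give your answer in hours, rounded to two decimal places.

325 MiB = 340,787,200 bytes = 2,726,297,600 bits
256 kbps = 256,000 bits/s
time = 2,726,297,600 / 256,000 = 10,649.6000 s
10,649.6000 s / 3600 = 2.96 hours

2.96 hours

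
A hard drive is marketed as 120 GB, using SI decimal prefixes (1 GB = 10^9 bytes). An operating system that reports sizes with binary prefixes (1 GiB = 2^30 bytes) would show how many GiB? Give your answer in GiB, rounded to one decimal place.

120 GB × 1,000,000,000 bytes/GB = 120,000,000,000 bytes
1 GiB = 1,073,741,824 bytes
120,000,000,000 / 1,073,741,824 = 111.8 GiB

111.8 GiB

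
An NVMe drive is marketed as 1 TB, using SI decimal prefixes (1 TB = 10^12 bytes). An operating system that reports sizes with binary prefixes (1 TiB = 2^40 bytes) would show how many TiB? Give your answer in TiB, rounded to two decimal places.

1 TB × 1,000,000,000,000 bytes/TB = 1,000,000,000,000 bytes
1 TiB = 2^40 bytes = 1,099,511,627,776 bytes
1,000,000,000,000 / 1,099,511,627,776 = 0.91 TiB

0.91 TiB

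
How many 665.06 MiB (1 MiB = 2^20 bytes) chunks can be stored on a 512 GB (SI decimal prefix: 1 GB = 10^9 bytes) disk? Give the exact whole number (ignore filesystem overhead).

Capacity: 512 GB = 512,000,000,000 bytes
Per item: 665.06 MiB = 697,365,954.56 bytes
⌊512,000,000,000 / 697,365,954.56⌋ = 734

734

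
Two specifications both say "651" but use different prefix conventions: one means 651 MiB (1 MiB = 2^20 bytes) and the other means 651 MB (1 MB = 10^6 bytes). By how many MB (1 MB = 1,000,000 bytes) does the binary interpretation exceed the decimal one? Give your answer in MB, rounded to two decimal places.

31.62 MB

651 MiB = 651 × 1,048,576 = 682,622,976 bytes
651 MB = 651 × 1,000,000 = 651,000,000 bytes
difference = 31,622,976 bytes
31,622,976 / 1,000,000 = 31.62 MB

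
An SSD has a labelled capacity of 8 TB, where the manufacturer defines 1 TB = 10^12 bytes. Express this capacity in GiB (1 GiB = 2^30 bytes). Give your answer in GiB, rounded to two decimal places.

8 TB × 1,000,000,000,000 bytes/TB = 8,000,000,000,000 bytes
1 GiB = 2^30 bytes = 1,073,741,824 bytes
8,000,000,000,000 / 1,073,741,824 = 7,450.58 GiB

7,450.58 GiB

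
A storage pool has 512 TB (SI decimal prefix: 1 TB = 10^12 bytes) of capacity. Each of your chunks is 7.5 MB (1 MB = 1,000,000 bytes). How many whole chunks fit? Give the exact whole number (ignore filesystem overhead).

68,266,666

Capacity: 512 TB = 512,000,000,000,000 bytes
Per item: 7.5 MB = 7,500,000 bytes
⌊512,000,000,000,000 / 7,500,000⌋ = 68,266,666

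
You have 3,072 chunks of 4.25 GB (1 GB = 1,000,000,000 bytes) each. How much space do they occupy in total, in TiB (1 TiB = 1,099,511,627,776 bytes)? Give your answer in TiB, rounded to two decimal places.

Total = 3,072 × 4.25 GB = 13,056 GB
= 13,056 × 1,000,000,000 bytes = 13,056,000,000,000 bytes
1 TiB = 1,099,511,627,776 bytes
13,056,000,000,000 / 1,099,511,627,776 = 11.87 TiB

11.87 TiB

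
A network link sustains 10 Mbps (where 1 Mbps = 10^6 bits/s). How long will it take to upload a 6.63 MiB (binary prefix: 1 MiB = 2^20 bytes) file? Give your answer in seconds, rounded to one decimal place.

5.6 seconds

6.63 MiB = 6,952,058.88 bytes = 55,616,471.04 bits
10 Mbps = 10,000,000 bits/s
time = 55,616,471.04 / 10,000,000 = 5.6 s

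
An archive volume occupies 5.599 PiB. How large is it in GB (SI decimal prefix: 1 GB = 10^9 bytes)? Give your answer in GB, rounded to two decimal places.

5.599 PiB = 5.599 × 2^50 bytes = 6,303,913,578,411,851.776 bytes
1 GB = 10^9 bytes = 1,000,000,000 bytes
6,303,913,578,411,851.776 / 1,000,000,000 = 6,303,913.58 GB

6,303,913.58 GB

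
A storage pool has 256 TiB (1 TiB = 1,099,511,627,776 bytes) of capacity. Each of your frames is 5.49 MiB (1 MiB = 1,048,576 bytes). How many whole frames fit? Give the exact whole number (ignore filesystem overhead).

48,895,347

Capacity: 256 TiB = 281,474,976,710,656 bytes
Per item: 5.49 MiB = 5,756,682.24 bytes
⌊281,474,976,710,656 / 5,756,682.24⌋ = 48,895,347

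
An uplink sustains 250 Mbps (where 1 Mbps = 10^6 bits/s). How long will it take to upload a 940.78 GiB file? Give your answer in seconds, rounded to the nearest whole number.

32,325 seconds

940.78 GiB = 1,010,154,833,182.72 bytes = 8,081,238,665,461.76 bits
250 Mbps = 250,000,000 bits/s
time = 8,081,238,665,461.76 / 250,000,000 = 32,325 s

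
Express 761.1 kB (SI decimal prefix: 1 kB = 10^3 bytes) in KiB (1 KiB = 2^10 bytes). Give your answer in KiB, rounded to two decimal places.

743.26 KiB

761.1 kB × 1,000 bytes/kB = 761,100 bytes
1 KiB = 1,024 bytes
761,100 / 1,024 = 743.26 KiB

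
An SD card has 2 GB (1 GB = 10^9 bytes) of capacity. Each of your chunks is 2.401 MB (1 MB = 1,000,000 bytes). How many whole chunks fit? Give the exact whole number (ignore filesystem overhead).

Capacity: 2 GB = 2,000,000,000 bytes
Per item: 2.401 MB = 2,401,000 bytes
⌊2,000,000,000 / 2,401,000⌋ = 832

832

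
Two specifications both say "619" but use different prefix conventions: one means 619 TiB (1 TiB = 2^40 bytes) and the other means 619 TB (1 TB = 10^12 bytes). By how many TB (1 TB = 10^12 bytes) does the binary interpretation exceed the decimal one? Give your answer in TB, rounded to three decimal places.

619 TiB = 619 × 1,099,511,627,776 = 680,597,697,593,344 bytes
619 TB = 619 × 1,000,000,000,000 = 619,000,000,000,000 bytes
difference = 61,597,697,593,344 bytes
61,597,697,593,344 / 1,000,000,000,000 = 61.598 TB

61.598 TB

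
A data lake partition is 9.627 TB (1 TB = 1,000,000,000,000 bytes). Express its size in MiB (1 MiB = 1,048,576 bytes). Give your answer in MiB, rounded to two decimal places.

9.627 TB = 9.627 × 10^12 bytes = 9,627,000,000,000 bytes
1 MiB = 1,048,576 bytes
9,627,000,000,000 / 1,048,576 = 9,181,022.64 MiB

9,181,022.64 MiB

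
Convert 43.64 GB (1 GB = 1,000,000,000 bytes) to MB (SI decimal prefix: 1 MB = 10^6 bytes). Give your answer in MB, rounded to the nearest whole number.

43.64 GB = 43.64 × 10^9 bytes = 43,640,000,000 bytes
1 MB = 10^6 bytes = 1,000,000 bytes
43,640,000,000 / 1,000,000 = 43,640 MB

43,640 MB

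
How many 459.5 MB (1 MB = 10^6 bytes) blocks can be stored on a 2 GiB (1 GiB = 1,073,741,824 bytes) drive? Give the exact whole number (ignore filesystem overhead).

Capacity: 2 GiB = 2,147,483,648 bytes
Per item: 459.5 MB = 459,500,000 bytes
⌊2,147,483,648 / 459,500,000⌋ = 4

4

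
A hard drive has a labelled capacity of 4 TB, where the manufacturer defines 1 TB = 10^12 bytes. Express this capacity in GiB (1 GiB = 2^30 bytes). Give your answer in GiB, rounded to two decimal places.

4 TB × 1,000,000,000,000 bytes/TB = 4,000,000,000,000 bytes
1 GiB = 2^30 bytes = 1,073,741,824 bytes
4,000,000,000,000 / 1,073,741,824 = 3,725.29 GiB

3,725.29 GiB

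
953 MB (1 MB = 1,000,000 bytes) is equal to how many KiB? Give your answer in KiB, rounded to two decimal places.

930,664.06 KiB

953 MB × 1,000,000 bytes/MB = 953,000,000 bytes
1 KiB = 1,024 bytes
953,000,000 / 1,024 = 930,664.06 KiB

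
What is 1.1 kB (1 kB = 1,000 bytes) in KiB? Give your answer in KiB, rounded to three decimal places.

1.1 kB × 1,000 bytes/kB = 1,100 bytes
1 KiB = 2^10 bytes = 1,024 bytes
1,100 / 1,024 = 1.074 KiB

1.074 KiB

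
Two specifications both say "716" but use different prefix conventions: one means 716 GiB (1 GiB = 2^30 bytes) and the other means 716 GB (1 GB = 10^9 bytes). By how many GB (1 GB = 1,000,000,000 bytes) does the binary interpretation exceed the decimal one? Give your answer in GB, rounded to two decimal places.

716 GiB = 716 × 1,073,741,824 = 768,799,145,984 bytes
716 GB = 716 × 1,000,000,000 = 716,000,000,000 bytes
difference = 52,799,145,984 bytes
52,799,145,984 / 1,000,000,000 = 52.80 GB

52.80 GB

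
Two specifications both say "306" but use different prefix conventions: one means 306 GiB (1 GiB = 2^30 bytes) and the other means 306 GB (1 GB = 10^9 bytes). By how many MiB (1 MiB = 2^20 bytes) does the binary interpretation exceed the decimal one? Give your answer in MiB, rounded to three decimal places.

21,519.659 MiB

306 GiB = 306 × 1,073,741,824 = 328,564,998,144 bytes
306 GB = 306 × 1,000,000,000 = 306,000,000,000 bytes
difference = 22,564,998,144 bytes
22,564,998,144 / 1,048,576 = 21,519.659 MiB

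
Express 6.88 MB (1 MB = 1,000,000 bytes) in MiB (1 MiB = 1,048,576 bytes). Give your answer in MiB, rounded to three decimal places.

6.561 MiB

6.88 MB × 1,000,000 bytes/MB = 6,880,000 bytes
1 MiB = 1,048,576 bytes
6,880,000 / 1,048,576 = 6.561 MiB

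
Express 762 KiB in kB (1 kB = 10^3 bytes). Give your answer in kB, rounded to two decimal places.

762 KiB = 762 × 2^10 bytes = 780,288 bytes
1 kB = 10^3 bytes = 1,000 bytes
780,288 / 1,000 = 780.29 kB

780.29 kB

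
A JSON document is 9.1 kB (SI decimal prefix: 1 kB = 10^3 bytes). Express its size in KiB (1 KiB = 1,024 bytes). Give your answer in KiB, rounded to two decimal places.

9.1 kB × 1,000 bytes/kB = 9,100 bytes
1 KiB = 2^10 bytes = 1,024 bytes
9,100 / 1,024 = 8.89 KiB

8.89 KiB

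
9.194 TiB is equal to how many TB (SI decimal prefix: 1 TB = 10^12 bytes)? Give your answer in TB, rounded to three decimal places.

9.194 TiB = 9.194 × 2^40 bytes = 10,108,909,905,772.544 bytes
1 TB = 1,000,000,000,000 bytes
10,108,909,905,772.544 / 1,000,000,000,000 = 10.109 TB

10.109 TB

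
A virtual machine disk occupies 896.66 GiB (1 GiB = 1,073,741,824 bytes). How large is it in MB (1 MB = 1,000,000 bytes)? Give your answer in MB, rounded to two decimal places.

896.66 GiB = 896.66 × 2^30 bytes = 962,781,343,907.84 bytes
1 MB = 1,000,000 bytes
962,781,343,907.84 / 1,000,000 = 962,781.34 MB

962,781.34 MB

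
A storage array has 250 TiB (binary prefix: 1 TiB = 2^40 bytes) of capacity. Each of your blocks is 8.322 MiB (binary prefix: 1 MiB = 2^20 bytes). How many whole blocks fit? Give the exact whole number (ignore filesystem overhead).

Capacity: 250 TiB = 274,877,906,944,000 bytes
Per item: 8.322 MiB = 8,726,249.472 bytes
⌊274,877,906,944,000 / 8,726,249.472⌋ = 31,500,120

31,500,120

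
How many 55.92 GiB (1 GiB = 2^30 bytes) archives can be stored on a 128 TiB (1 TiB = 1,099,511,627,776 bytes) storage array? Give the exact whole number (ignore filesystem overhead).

Capacity: 128 TiB = 140,737,488,355,328 bytes
Per item: 55.92 GiB = 60,043,642,798.08 bytes
⌊140,737,488,355,328 / 60,043,642,798.08⌋ = 2,343

2,343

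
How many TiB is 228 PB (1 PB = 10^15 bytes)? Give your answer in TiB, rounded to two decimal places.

207,364.79 TiB

228 PB × 1,000,000,000,000,000 bytes/PB = 228,000,000,000,000,000 bytes
1 TiB = 1,099,511,627,776 bytes
228,000,000,000,000,000 / 1,099,511,627,776 = 207,364.79 TiB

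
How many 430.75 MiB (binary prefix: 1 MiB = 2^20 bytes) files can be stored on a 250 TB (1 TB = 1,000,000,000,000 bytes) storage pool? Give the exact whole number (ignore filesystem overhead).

553,496

Capacity: 250 TB = 250,000,000,000,000 bytes
Per item: 430.75 MiB = 451,674,112 bytes
⌊250,000,000,000,000 / 451,674,112⌋ = 553,496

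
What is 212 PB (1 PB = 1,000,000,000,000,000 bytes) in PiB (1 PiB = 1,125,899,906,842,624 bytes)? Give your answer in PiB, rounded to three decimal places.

188.294 PiB

212 PB × 1,000,000,000,000,000 bytes/PB = 212,000,000,000,000,000 bytes
1 PiB = 2^50 bytes = 1,125,899,906,842,624 bytes
212,000,000,000,000,000 / 1,125,899,906,842,624 = 188.294 PiB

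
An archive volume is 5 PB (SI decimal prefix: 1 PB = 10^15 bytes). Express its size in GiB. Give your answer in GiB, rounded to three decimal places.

5 PB = 5 × 10^15 bytes = 5,000,000,000,000,000 bytes
1 GiB = 2^30 bytes = 1,073,741,824 bytes
5,000,000,000,000,000 / 1,073,741,824 = 4,656,612.873 GiB

4,656,612.873 GiB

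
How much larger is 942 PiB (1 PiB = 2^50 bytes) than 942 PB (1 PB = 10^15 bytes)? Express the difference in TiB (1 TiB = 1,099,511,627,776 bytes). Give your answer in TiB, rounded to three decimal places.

107,863.991 TiB

942 PiB = 942 × 1,125,899,906,842,624 = 1,060,597,712,245,751,808 bytes
942 PB = 942 × 1,000,000,000,000,000 = 942,000,000,000,000,000 bytes
difference = 118,597,712,245,751,808 bytes
118,597,712,245,751,808 / 1,099,511,627,776 = 107,863.991 TiB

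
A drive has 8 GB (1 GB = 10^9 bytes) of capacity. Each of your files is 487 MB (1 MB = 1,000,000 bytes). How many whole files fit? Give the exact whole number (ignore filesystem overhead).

Capacity: 8 GB = 8,000,000,000 bytes
Per item: 487 MB = 487,000,000 bytes
⌊8,000,000,000 / 487,000,000⌋ = 16

16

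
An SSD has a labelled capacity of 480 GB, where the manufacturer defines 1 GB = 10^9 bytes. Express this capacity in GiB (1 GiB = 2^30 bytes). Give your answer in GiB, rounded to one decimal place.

480 GB = 480 × 10^9 bytes = 480,000,000,000 bytes
1 GiB = 1,073,741,824 bytes
480,000,000,000 / 1,073,741,824 = 447.0 GiB

447.0 GiB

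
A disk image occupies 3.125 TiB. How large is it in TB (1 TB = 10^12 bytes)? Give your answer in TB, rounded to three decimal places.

3.436 TB

3.125 TiB = 3.125 × 2^40 bytes = 3,435,973,836,800 bytes
1 TB = 1,000,000,000,000 bytes
3,435,973,836,800 / 1,000,000,000,000 = 3.436 TB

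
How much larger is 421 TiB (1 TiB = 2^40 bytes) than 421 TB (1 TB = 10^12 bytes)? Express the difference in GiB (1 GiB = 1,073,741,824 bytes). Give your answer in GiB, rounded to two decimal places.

421 TiB = 421 × 1,099,511,627,776 = 462,894,395,293,696 bytes
421 TB = 421 × 1,000,000,000,000 = 421,000,000,000,000 bytes
difference = 41,894,395,293,696 bytes
41,894,395,293,696 / 1,073,741,824 = 39,017.20 GiB

39,017.20 GiB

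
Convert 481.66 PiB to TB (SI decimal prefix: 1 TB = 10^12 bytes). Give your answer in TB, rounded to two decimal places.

542,300.95 TB

481.66 PiB = 481.66 × 2^50 bytes = 542,300,949,129,818,275.84 bytes
1 TB = 1,000,000,000,000 bytes
542,300,949,129,818,275.84 / 1,000,000,000,000 = 542,300.95 TB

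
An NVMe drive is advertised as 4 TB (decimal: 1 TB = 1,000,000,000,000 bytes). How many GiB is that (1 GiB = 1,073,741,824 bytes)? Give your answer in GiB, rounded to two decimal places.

3,725.29 GiB

4 TB = 4 × 10^12 bytes = 4,000,000,000,000 bytes
1 GiB = 1,073,741,824 bytes
4,000,000,000,000 / 1,073,741,824 = 3,725.29 GiB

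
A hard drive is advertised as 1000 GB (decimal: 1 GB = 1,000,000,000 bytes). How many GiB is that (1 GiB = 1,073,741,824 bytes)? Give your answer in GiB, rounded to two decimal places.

931.32 GiB

1000 GB = 1000 × 10^9 bytes = 1,000,000,000,000 bytes
1 GiB = 2^30 bytes = 1,073,741,824 bytes
1,000,000,000,000 / 1,073,741,824 = 931.32 GiB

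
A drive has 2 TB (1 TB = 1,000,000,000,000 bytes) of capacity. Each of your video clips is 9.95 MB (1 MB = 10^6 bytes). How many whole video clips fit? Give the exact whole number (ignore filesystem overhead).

201,005

Capacity: 2 TB = 2,000,000,000,000 bytes
Per item: 9.95 MB = 9,950,000 bytes
⌊2,000,000,000,000 / 9,950,000⌋ = 201,005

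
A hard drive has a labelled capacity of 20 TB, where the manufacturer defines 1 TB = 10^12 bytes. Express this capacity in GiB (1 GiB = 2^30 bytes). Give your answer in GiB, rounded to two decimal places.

18,626.45 GiB

20 TB × 1,000,000,000,000 bytes/TB = 20,000,000,000,000 bytes
1 GiB = 1,073,741,824 bytes
20,000,000,000,000 / 1,073,741,824 = 18,626.45 GiB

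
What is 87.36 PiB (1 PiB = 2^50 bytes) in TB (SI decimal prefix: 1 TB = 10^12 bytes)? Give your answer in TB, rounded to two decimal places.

98,358.62 TB

87.36 PiB = 87.36 × 2^50 bytes = 98,358,615,861,771,632.64 bytes
1 TB = 1,000,000,000,000 bytes
98,358,615,861,771,632.64 / 1,000,000,000,000 = 98,358.62 TB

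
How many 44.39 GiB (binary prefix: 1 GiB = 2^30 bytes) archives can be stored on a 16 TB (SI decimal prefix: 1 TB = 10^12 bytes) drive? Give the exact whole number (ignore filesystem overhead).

335

Capacity: 16 TB = 16,000,000,000,000 bytes
Per item: 44.39 GiB = 47,663,399,567.36 bytes
⌊16,000,000,000,000 / 47,663,399,567.36⌋ = 335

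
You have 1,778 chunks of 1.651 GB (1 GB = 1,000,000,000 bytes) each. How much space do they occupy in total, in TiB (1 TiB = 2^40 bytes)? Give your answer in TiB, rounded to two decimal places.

Total = 1,778 × 1.651 GB = 2935.478 GB
= 2935.478 × 1,000,000,000 bytes = 2,935,478,000,000 bytes
1 TiB = 1,099,511,627,776 bytes
2,935,478,000,000 / 1,099,511,627,776 = 2.67 TiB

2.67 TiB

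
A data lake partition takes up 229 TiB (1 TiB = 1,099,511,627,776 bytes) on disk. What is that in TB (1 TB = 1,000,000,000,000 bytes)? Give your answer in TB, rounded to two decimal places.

251.79 TB

229 TiB × 1,099,511,627,776 bytes/TiB = 251,788,162,760,704 bytes
1 TB = 1,000,000,000,000 bytes
251,788,162,760,704 / 1,000,000,000,000 = 251.79 TB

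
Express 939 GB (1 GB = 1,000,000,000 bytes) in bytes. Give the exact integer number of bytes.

939 × 1,000,000,000 = 939,000,000,000 bytes  (1 GB = 10^9 bytes)

939,000,000,000 bytes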